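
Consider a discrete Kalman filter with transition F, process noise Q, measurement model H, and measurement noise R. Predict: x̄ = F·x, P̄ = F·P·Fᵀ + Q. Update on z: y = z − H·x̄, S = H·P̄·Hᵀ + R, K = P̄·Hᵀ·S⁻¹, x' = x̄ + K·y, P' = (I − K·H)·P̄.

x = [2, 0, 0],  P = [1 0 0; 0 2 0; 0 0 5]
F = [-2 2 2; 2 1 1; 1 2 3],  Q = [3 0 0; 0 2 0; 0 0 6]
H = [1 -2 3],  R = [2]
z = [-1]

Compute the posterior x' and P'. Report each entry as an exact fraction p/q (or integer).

x' = [-1597/553, 2447/553, 1976/553]
P' = [4226/553 -251/553 -1494/553; -251/553 4980/553 3435/553; -1494/553 3435/553 2904/553]

x̄ = F·x = [-4, 4, 2]
P̄ = F·P·Fᵀ + Q = [35 10 36; 10 13 21; 36 21 60]
y = z − H·x̄ = [5]
S = H·P̄·Hᵀ + R = [553]
K = P̄·Hᵀ·S⁻¹ = [123/553; 47/553; 174/553]
x' = x̄ + K·y = [-1597/553, 2447/553, 1976/553]
P' = (I − K·H)·P̄ = [4226/553 -251/553 -1494/553; -251/553 4980/553 3435/553; -1494/553 3435/553 2904/553]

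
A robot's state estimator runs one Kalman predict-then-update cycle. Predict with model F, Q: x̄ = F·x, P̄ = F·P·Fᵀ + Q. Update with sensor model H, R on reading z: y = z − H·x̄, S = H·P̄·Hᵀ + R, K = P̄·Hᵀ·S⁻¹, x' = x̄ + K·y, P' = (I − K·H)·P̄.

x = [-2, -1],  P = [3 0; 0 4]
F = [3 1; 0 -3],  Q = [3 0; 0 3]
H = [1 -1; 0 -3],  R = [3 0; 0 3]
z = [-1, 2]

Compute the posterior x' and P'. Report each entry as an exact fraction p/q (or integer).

x' = [-8257/3997, -2757/3997]
P' = [11922/3997 1146/3997; 1146/3997 1299/3997]

x̄ = F·x = [-7, 3]
P̄ = F·P·Fᵀ + Q = [34 -12; -12 39]
y = z − H·x̄ = [9, 11]
S = H·P̄·Hᵀ + R = [100 153; 153 354]
K = P̄·Hᵀ·S⁻¹ = [3592/3997 -1146/3997; -51/3997 -1299/3997]
x' = x̄ + K·y = [-8257/3997, -2757/3997]
P' = (I − K·H)·P̄ = [11922/3997 1146/3997; 1146/3997 1299/3997]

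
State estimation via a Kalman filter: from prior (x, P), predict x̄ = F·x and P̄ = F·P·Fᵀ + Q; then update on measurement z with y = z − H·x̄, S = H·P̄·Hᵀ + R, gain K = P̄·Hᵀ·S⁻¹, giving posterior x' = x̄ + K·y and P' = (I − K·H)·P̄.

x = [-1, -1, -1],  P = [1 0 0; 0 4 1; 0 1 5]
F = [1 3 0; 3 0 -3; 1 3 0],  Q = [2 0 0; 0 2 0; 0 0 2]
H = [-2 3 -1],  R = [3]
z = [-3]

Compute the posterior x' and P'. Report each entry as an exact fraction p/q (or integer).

x' = [-1837/958, -1395/479, -1867/958]
P' = [19673/958 9495/479 18023/958; 9495/479 9526/479 9309/479; 18023/958 9309/479 20201/958]

x̄ = F·x = [-4, 0, -4]
P̄ = F·P·Fᵀ + Q = [39 -6 37; -6 56 -6; 37 -6 39]
y = z − H·x̄ = [-15]
S = H·P̄·Hᵀ + R = [958]
K = P̄·Hᵀ·S⁻¹ = [-133/958; 93/479; -131/958]
x' = x̄ + K·y = [-1837/958, -1395/479, -1867/958]
P' = (I − K·H)·P̄ = [19673/958 9495/479 18023/958; 9495/479 9526/479 9309/479; 18023/958 9309/479 20201/958]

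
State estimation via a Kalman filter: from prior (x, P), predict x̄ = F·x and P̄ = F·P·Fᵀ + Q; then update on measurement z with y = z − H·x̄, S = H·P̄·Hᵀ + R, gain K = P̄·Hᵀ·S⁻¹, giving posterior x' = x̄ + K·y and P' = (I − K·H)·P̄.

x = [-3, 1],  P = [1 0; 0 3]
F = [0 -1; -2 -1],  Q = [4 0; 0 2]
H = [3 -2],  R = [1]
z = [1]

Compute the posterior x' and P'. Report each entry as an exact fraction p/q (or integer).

x' = [73/32, 97/32]
P' = [223/64 327/64; 327/64 495/64]

x̄ = F·x = [-1, 5]
P̄ = F·P·Fᵀ + Q = [7 3; 3 9]
y = z − H·x̄ = [14]
S = H·P̄·Hᵀ + R = [64]
K = P̄·Hᵀ·S⁻¹ = [15/64; -9/64]
x' = x̄ + K·y = [73/32, 97/32]
P' = (I − K·H)·P̄ = [223/64 327/64; 327/64 495/64]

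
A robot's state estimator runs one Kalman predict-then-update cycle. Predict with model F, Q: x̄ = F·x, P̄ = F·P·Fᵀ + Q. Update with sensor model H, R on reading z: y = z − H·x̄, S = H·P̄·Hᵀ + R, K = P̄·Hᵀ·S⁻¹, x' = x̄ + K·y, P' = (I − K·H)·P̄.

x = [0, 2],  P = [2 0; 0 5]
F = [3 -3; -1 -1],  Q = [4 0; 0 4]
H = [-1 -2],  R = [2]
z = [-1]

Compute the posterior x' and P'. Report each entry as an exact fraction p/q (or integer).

x' = [41/149, 43/149]
P' = [2758/149 -1294/149; -1294/149 678/149]

x̄ = F·x = [-6, -2]
P̄ = F·P·Fᵀ + Q = [67 9; 9 11]
y = z − H·x̄ = [-11]
S = H·P̄·Hᵀ + R = [149]
K = P̄·Hᵀ·S⁻¹ = [-85/149; -31/149]
x' = x̄ + K·y = [41/149, 43/149]
P' = (I − K·H)·P̄ = [2758/149 -1294/149; -1294/149 678/149]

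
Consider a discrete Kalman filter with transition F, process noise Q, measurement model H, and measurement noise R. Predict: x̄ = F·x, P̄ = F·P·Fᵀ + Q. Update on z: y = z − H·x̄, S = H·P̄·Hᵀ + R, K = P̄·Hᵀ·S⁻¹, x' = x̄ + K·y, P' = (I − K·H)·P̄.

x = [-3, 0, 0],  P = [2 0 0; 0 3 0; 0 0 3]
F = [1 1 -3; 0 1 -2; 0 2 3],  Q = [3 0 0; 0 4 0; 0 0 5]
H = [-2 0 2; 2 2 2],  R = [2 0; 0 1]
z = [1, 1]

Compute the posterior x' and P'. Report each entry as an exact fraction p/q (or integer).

x' = [-6099/7507, 36215/22521, -6901/22521]
P' = [21287/22521 -36211/22521 5621/7507; -36211/22521 25511/7507 -38582/22521; 5621/7507 -38582/22521 23650/22521]

x̄ = F·x = [-3, 0, 0]
P̄ = F·P·Fᵀ + Q = [35 21 -21; 21 19 -12; -21 -12 44]
y = z − H·x̄ = [-5, 7]
S = H·P̄·Hᵀ + R = [486 -96; -96 297]
K = P̄·Hᵀ·S⁻¹ = [-4424/22521 3878/22521; -2371/22521 1160/7507; 6787/22521 3862/22521]
x' = x̄ + K·y = [-6099/7507, 36215/22521, -6901/22521]
P' = (I − K·H)·P̄ = [21287/22521 -36211/22521 5621/7507; -36211/22521 25511/7507 -38582/22521; 5621/7507 -38582/22521 23650/22521]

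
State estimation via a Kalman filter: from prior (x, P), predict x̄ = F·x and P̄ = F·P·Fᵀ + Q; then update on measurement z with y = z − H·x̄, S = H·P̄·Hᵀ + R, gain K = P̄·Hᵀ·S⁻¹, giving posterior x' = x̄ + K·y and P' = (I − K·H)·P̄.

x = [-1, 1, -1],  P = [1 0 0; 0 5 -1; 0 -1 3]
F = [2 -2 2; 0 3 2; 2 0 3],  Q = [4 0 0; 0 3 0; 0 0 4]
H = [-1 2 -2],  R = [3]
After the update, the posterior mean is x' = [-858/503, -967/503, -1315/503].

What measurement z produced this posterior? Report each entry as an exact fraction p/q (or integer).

z = [3]

x̄ = F·x = [-6, 1, -5]
P̄ = F·P·Fᵀ + Q = [48 -20 28; -20 48 9; 28 9 35]
S = H·P̄·Hᵀ + R = [503]
K = P̄·Hᵀ·S⁻¹ = [-144/503; 98/503; -80/503]
x' − x̄ = [2160/503, -1470/503, 1200/503] = K·y
y = (KᵀK)⁻¹·Kᵀ·(x' − x̄) = [-15]
z = y + H·x̄ = [-15] + [18] = [3]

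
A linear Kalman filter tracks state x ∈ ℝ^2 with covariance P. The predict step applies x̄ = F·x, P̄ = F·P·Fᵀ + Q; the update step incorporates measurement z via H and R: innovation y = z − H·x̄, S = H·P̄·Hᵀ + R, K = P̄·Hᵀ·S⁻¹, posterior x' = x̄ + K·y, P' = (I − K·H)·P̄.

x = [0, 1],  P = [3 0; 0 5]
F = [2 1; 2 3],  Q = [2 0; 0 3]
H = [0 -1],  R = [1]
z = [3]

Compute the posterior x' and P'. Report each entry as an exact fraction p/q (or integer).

x' = [-101/61, -177/61]
P' = [430/61 27/61; 27/61 60/61]

x̄ = F·x = [1, 3]
P̄ = F·P·Fᵀ + Q = [19 27; 27 60]
y = z − H·x̄ = [6]
S = H·P̄·Hᵀ + R = [61]
K = P̄·Hᵀ·S⁻¹ = [-27/61; -60/61]
x' = x̄ + K·y = [-101/61, -177/61]
P' = (I − K·H)·P̄ = [430/61 27/61; 27/61 60/61]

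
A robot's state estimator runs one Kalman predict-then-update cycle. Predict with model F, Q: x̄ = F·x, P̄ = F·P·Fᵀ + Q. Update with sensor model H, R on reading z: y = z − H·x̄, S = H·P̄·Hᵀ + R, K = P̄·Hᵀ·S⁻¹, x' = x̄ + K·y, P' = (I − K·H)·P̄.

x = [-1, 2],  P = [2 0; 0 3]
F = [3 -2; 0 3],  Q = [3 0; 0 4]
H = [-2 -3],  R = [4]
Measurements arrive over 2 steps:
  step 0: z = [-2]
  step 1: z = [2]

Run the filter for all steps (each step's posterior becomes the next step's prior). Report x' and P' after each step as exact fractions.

step 0: x' = [-1417/199, 1080/199], P' = [6423/199 -4266/199; -4266/199 2920/199]
step 1: x' = [-108983/7327, 3960/431], P' = [1899721/14654 -36516/431; -36516/431 24044/431]

step 0: x̄ = F·x = [-7, 6]
step 0: P̄ = F·P·Fᵀ + Q = [33 -18; -18 31]
step 0: y = z − H·x̄ = [2]
step 0: S = H·P̄·Hᵀ + R = [199]
step 0: K = P̄·Hᵀ·S⁻¹ = [-12/199; -57/199]
step 0: x' = x̄ + K·y = [-1417/199, 1080/199]
step 0: P' = (I − K·H)·P̄ = [6423/199 -4266/199; -4266/199 2920/199]
step 1: x̄ = F·x = [-6411/199, 3240/199]
step 1: P̄ = F·P·Fᵀ + Q = [121276/199 -55914/199; -55914/199 27076/199]
step 1: y = z − H·x̄ = [-2704/199]
step 1: S = H·P̄·Hᵀ + R = [58616/199]
step 1: K = P̄·Hᵀ·S⁻¹ = [-37405/29308; 225/431]
step 1: x' = x̄ + K·y = [-108983/7327, 3960/431]
step 1: P' = (I − K·H)·P̄ = [1899721/14654 -36516/431; -36516/431 24044/431]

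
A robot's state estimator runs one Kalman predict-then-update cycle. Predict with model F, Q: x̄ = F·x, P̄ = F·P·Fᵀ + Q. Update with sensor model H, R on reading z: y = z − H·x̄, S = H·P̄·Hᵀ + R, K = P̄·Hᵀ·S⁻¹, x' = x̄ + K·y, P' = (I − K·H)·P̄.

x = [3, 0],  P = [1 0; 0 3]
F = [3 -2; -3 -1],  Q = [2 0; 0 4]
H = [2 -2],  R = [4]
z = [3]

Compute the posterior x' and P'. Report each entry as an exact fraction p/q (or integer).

x' = [-15/46, -201/92]
P' = [191/23 178/23; 178/23 375/46]

x̄ = F·x = [9, -9]
P̄ = F·P·Fᵀ + Q = [23 -3; -3 16]
y = z − H·x̄ = [-33]
S = H·P̄·Hᵀ + R = [184]
K = P̄·Hᵀ·S⁻¹ = [13/46; -19/92]
x' = x̄ + K·y = [-15/46, -201/92]
P' = (I − K·H)·P̄ = [191/23 178/23; 178/23 375/46]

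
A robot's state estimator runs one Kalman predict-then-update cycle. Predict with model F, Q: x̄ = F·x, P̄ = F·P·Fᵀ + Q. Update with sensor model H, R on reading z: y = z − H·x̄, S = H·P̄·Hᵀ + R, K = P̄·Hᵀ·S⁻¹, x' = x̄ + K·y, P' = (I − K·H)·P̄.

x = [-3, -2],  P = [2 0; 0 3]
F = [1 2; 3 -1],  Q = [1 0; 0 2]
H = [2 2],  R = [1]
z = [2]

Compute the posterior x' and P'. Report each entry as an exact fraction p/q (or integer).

x' = [-19/17, 103/51]
P' = [155/17 -460/51; -460/51 1403/153]

x̄ = F·x = [-7, -7]
P̄ = F·P·Fᵀ + Q = [15 0; 0 23]
y = z − H·x̄ = [30]
S = H·P̄·Hᵀ + R = [153]
K = P̄·Hᵀ·S⁻¹ = [10/51; 46/153]
x' = x̄ + K·y = [-19/17, 103/51]
P' = (I − K·H)·P̄ = [155/17 -460/51; -460/51 1403/153]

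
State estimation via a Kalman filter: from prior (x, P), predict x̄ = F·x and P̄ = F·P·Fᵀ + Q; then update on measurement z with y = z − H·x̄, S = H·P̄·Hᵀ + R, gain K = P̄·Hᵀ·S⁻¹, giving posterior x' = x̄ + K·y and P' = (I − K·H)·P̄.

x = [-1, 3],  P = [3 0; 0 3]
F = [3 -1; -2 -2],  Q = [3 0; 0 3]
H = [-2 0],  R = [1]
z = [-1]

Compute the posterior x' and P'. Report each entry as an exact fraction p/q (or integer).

x̄ = F·x = [-6, -4]
P̄ = F·P·Fᵀ + Q = [33 -12; -12 27]
y = z − H·x̄ = [-13]
S = H·P̄·Hᵀ + R = [133]
K = P̄·Hᵀ·S⁻¹ = [-66/133; 24/133]
x' = x̄ + K·y = [60/133, -844/133]
P' = (I − K·H)·P̄ = [33/133 -12/133; -12/133 3015/133]

x' = [60/133, -844/133]
P' = [33/133 -12/133; -12/133 3015/133]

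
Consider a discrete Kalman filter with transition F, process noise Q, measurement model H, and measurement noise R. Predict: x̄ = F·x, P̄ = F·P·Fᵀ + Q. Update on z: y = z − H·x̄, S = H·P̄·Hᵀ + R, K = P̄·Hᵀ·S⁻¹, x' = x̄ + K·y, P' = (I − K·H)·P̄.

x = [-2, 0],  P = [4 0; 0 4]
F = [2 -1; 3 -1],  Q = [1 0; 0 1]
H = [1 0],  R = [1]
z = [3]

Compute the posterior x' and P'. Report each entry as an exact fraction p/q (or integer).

x̄ = F·x = [-4, -6]
P̄ = F·P·Fᵀ + Q = [21 28; 28 41]
y = z − H·x̄ = [7]
S = H·P̄·Hᵀ + R = [22]
K = P̄·Hᵀ·S⁻¹ = [21/22; 14/11]
x' = x̄ + K·y = [59/22, 32/11]
P' = (I − K·H)·P̄ = [21/22 14/11; 14/11 59/11]

x' = [59/22, 32/11]
P' = [21/22 14/11; 14/11 59/11]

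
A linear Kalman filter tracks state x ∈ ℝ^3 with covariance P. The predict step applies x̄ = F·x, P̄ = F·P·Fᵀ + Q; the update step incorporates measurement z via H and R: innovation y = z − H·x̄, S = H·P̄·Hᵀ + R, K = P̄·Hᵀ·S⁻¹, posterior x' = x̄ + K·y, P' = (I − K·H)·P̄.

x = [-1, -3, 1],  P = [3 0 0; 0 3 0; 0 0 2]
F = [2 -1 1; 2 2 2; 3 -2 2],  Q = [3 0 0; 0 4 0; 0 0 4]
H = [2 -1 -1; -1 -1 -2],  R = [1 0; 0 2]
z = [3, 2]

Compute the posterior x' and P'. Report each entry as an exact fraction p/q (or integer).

x̄ = F·x = [2, -6, 5]
P̄ = F·P·Fᵀ + Q = [20 10 28; 10 36 14; 28 14 51]
y = z − H·x̄ = [-2, 8]
S = H·P̄·Hᵀ + R = [44 46; 46 450]
K = P̄·Hᵀ·S⁻¹ = [1214/4421 -969/4421; -2524/4421 -469/4421; 1287/8842 -2961/8842]
x' = x̄ + K·y = [-1338/4421, -25230/4421, 8974/4421]
P' = (I − K·H)·P̄ = [2658/4421 8924/4421 -4822/4421; 8924/4421 48730/4421 -28358/4421; -4822/4421 -28358/4421 36141/8842]

x' = [-1338/4421, -25230/4421, 8974/4421]
P' = [2658/4421 8924/4421 -4822/4421; 8924/4421 48730/4421 -28358/4421; -4822/4421 -28358/4421 36141/8842]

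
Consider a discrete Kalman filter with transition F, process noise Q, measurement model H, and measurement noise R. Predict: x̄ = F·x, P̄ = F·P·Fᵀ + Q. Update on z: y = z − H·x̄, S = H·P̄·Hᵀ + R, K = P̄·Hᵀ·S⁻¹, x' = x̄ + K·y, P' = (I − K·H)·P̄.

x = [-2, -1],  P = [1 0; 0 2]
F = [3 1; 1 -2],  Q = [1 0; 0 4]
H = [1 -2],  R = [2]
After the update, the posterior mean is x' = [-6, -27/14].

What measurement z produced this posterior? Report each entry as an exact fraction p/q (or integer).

z = [-2]

x̄ = F·x = [-7, 0]
P̄ = F·P·Fᵀ + Q = [12 -1; -1 13]
S = H·P̄·Hᵀ + R = [70]
K = P̄·Hᵀ·S⁻¹ = [1/5; -27/70]
x' − x̄ = [1, -27/14] = K·y
y = (KᵀK)⁻¹·Kᵀ·(x' − x̄) = [5]
z = y + H·x̄ = [5] + [-7] = [-2]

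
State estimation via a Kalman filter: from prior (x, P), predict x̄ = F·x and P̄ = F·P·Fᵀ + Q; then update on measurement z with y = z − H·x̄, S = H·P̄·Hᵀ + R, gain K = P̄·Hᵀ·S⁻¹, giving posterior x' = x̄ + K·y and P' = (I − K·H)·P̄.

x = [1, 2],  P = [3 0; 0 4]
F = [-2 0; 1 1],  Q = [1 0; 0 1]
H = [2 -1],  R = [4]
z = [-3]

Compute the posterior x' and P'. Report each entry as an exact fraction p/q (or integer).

x̄ = F·x = [-2, 3]
P̄ = F·P·Fᵀ + Q = [13 -6; -6 8]
y = z − H·x̄ = [4]
S = H·P̄·Hᵀ + R = [88]
K = P̄·Hᵀ·S⁻¹ = [4/11; -5/22]
x' = x̄ + K·y = [-6/11, 23/11]
P' = (I − K·H)·P̄ = [15/11 14/11; 14/11 38/11]

x' = [-6/11, 23/11]
P' = [15/11 14/11; 14/11 38/11]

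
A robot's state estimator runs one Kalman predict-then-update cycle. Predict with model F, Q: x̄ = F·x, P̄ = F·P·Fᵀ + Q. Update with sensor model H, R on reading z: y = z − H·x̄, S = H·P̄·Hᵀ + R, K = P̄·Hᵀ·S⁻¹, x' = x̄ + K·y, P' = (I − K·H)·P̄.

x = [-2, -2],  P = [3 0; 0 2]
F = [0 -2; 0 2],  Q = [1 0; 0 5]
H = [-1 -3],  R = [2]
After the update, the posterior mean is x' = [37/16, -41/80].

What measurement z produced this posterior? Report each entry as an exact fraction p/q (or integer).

z = [-1]

x̄ = F·x = [4, -4]
P̄ = F·P·Fᵀ + Q = [9 -8; -8 13]
S = H·P̄·Hᵀ + R = [80]
K = P̄·Hᵀ·S⁻¹ = [3/16; -31/80]
x' − x̄ = [-27/16, 279/80] = K·y
y = (KᵀK)⁻¹·Kᵀ·(x' − x̄) = [-9]
z = y + H·x̄ = [-9] + [8] = [-1]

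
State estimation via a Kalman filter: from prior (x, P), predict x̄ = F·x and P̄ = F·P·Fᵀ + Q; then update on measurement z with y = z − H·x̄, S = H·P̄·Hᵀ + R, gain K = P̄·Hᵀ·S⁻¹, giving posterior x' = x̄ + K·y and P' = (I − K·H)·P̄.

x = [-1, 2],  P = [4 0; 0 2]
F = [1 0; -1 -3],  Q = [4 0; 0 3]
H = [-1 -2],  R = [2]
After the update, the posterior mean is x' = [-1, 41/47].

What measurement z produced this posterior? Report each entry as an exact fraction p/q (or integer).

x̄ = F·x = [-1, -5]
P̄ = F·P·Fᵀ + Q = [8 -4; -4 25]
S = H·P̄·Hᵀ + R = [94]
K = P̄·Hᵀ·S⁻¹ = [0; -23/47]
x' − x̄ = [0, 276/47] = K·y
y = (KᵀK)⁻¹·Kᵀ·(x' − x̄) = [-12]
z = y + H·x̄ = [-12] + [11] = [-1]

z = [-1]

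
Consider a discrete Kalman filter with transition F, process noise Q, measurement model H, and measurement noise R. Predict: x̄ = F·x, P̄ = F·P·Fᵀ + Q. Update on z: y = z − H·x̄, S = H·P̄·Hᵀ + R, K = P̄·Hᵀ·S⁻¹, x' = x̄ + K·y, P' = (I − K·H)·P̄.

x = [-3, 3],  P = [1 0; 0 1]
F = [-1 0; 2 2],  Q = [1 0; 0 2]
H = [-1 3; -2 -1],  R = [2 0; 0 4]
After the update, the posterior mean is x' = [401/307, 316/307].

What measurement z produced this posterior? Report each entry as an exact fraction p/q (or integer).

x̄ = F·x = [3, 0]
P̄ = F·P·Fᵀ + Q = [2 -2; -2 10]
S = H·P̄·Hᵀ + R = [106 -16; -16 14]
K = P̄·Hᵀ·S⁻¹ = [-36/307 -85/307; 88/307 -31/307]
x' − x̄ = [-520/307, 316/307] = K·y
y = (KᵀK)⁻¹·Kᵀ·(x' − x̄) = [5, 4]
z = y + H·x̄ = [5, 4] + [-3, -6] = [2, -2]

z = [2, -2]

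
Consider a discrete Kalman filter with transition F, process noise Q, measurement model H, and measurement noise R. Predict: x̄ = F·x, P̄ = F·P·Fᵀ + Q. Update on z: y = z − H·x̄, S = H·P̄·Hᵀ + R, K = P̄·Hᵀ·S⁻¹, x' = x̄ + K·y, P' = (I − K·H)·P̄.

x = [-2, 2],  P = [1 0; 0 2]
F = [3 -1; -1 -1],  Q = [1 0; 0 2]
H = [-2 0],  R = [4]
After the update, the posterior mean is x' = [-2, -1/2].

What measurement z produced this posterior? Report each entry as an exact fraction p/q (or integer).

x̄ = F·x = [-8, 0]
P̄ = F·P·Fᵀ + Q = [12 -1; -1 5]
S = H·P̄·Hᵀ + R = [52]
K = P̄·Hᵀ·S⁻¹ = [-6/13; 1/26]
x' − x̄ = [6, -1/2] = K·y
y = (KᵀK)⁻¹·Kᵀ·(x' − x̄) = [-13]
z = y + H·x̄ = [-13] + [16] = [3]

z = [3]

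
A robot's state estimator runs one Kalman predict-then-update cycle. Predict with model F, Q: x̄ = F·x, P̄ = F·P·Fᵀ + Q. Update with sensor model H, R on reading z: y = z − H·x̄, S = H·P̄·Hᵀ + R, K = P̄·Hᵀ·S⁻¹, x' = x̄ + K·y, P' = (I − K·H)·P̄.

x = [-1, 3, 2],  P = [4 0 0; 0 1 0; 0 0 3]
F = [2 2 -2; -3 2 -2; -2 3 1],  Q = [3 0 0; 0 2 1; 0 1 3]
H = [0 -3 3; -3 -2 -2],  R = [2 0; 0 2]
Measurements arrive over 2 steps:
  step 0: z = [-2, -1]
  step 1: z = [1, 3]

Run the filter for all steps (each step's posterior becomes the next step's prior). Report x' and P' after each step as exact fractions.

step 0: x̄ = F·x = [0, 5, 13]
step 0: P̄ = F·P·Fᵀ + Q = [35 -8 -16; -8 54 25; -16 25 31]
step 0: y = z − H·x̄ = [-26, 35]
step 0: S = H·P̄·Hᵀ + R = [317 210; 210 569]
step 0: K = P̄·Hᵀ·S⁻¹ = [-1686/136273 -13029/136273; -21363/136273 -24208/136273; 23682/136273 -24068/136273]
step 0: x' = x̄ + K·y = [-412179/136273, 389523/136273, 313437/136273]
step 0: P' = (I − K·H)·P̄ = [3986438/136273 -2982752/136273 -2983876/136273; -2982752/136273 2256289/136273 2242047/136273; -2983876/136273 2242047/136273 2257835/136273]
step 1: x̄ = F·x = [-672186/136273, 1388709/136273, 2306364/136273]
step 1: P̄ = F·P·Fᵀ + Q = [16483683/136273 -23800756/136273 -39760636/136273; -23800756/136273 36257120/136273 59900677/136273; -39760636/136273 59900677/136273 100099817/136273]
step 1: y = z − H·x̄ = [-2616692/136273, 5782407/136273]
step 1: S = H·P̄·Hᵀ + R = [149272793/136273 -239417262/136273; -239417262/136273 410522153/136273]
step 1: K = P̄·Hᵀ·S⁻¹ = [-1555258590/5810634569 192355795/5810634569; 1246573587/29053172845 -7830185292/29053172845; 2131456620/5810634569 -1597959360/5810634569]
step 1: x' = x̄ + K·y = [9364180707/5810634569, -60120601791/29053172845, -10390748628/5810634569]
step 1: P' = (I − K·H)·P̄ = [46779835574/5810634569 -34662635048/5810634569 -35699474108/5810634569; -34662635048/5810634569 133484449547/29053172845 26863099721/5810634569; -35699474108/5810634569 26863099721/5810634569 28284070801/5810634569]

step 0: x' = [-412179/136273, 389523/136273, 313437/136273], P' = [3986438/136273 -2982752/136273 -2983876/136273; -2982752/136273 2256289/136273 2242047/136273; -2983876/136273 2242047/136273 2257835/136273]
step 1: x' = [9364180707/5810634569, -60120601791/29053172845, -10390748628/5810634569], P' = [46779835574/5810634569 -34662635048/5810634569 -35699474108/5810634569; -34662635048/5810634569 133484449547/29053172845 26863099721/5810634569; -35699474108/5810634569 26863099721/5810634569 28284070801/5810634569]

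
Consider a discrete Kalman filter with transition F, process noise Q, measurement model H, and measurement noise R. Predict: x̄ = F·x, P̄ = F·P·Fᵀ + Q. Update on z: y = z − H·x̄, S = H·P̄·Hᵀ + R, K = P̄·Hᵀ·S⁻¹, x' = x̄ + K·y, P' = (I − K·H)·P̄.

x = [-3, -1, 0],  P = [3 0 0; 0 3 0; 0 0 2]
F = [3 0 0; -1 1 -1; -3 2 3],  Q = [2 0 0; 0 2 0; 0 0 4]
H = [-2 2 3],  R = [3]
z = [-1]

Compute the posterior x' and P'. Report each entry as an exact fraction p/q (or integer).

x̄ = F·x = [-9, 2, 7]
P̄ = F·P·Fᵀ + Q = [29 -9 -27; -9 10 9; -27 9 61]
y = z − H·x̄ = [-44]
S = H·P̄·Hᵀ + R = [1212]
K = P̄·Hᵀ·S⁻¹ = [-157/1212; 65/1212; 85/404]
x' = x̄ + K·y = [-1000/303, -109/303, -228/101]
P' = (I − K·H)·P̄ = [10499/1212 -703/1212 2437/404; -703/1212 7895/1212 -1889/404; 2437/404 -1889/404 2969/404]

x' = [-1000/303, -109/303, -228/101]
P' = [10499/1212 -703/1212 2437/404; -703/1212 7895/1212 -1889/404; 2437/404 -1889/404 2969/404]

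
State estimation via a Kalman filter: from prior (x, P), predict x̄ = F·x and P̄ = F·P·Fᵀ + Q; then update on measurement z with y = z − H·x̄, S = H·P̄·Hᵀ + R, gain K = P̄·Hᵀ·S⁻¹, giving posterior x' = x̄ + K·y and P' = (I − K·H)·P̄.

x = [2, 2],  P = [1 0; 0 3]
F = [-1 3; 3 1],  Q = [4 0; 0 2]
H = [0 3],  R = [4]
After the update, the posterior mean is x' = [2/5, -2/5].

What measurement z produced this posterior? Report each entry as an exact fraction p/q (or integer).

z = [-2]

x̄ = F·x = [4, 8]
P̄ = F·P·Fᵀ + Q = [32 6; 6 14]
S = H·P̄·Hᵀ + R = [130]
K = P̄·Hᵀ·S⁻¹ = [9/65; 21/65]
x' − x̄ = [-18/5, -42/5] = K·y
y = (KᵀK)⁻¹·Kᵀ·(x' − x̄) = [-26]
z = y + H·x̄ = [-26] + [24] = [-2]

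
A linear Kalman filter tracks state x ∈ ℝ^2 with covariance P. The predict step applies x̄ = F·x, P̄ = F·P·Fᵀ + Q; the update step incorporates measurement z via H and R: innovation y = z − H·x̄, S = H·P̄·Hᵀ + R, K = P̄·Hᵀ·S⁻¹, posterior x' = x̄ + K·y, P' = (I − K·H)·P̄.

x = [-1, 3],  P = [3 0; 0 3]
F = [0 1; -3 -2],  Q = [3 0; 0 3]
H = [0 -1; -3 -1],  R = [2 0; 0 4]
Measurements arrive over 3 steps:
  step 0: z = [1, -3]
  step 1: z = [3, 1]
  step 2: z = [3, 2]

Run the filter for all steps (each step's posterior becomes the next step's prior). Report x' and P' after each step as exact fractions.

step 0: x̄ = F·x = [3, -3]
step 0: P̄ = F·P·Fᵀ + Q = [6 -6; -6 42]
step 0: y = z − H·x̄ = [-2, 3]
step 0: S = H·P̄·Hᵀ + R = [44 24; 24 64]
step 0: K = P̄·Hᵀ·S⁻¹ = [3/10 -3/10; -33/35 -3/140]
step 0: x' = x̄ + K·y = [3/2, -33/28]
step 0: P' = (I − K·H)·P̄ = [3/5 -3/5; -3/5 66/35]
step 1: x̄ = F·x = [-33/28, -15/7]
step 1: P̄ = F·P·Fᵀ + Q = [171/35 -69/35; -69/35 306/35]
step 1: y = z − H·x̄ = [6/7, -131/28]
step 1: S = H·P̄·Hᵀ + R = [376/35 99/35; 99/35 1571/35]
step 1: K = P̄·Hᵀ·S⁻¹ = [4353/16597 -4965/16597; -13455/16597 -198/16597]
step 1: x' = x̄ + K·y = [14799/33194, -92343/33194]
step 1: P' = (I − K·H)·P̄ = [9522/16597 -8706/16597; -8706/16597 26910/16597]
step 2: x̄ = F·x = [-92343/33194, 140289/33194]
step 2: P̄ = F·P·Fᵀ + Q = [76701/16597 -27702/16597; -27702/16597 138657/16597]
step 2: y = z − H·x̄ = [239871/33194, -35176/16597]
step 2: S = H·P̄·Hᵀ + R = [171851/16597 55551/16597; 55551/16597 729142/16597]
step 2: K = P̄·Hᵀ·S⁻¹ = [1894455/7363853 -2188449/7363853; -5905569/7363853 -111102/7363853]
step 2: x' = x̄ + K·y = [-2157429/7363853, -11318037/7363853]
step 2: P' = (I − K·H)·P̄ = [4180902/7363853 -3788910/7363853; -3788910/7363853 11811138/7363853]

step 0: x' = [3/2, -33/28], P' = [3/5 -3/5; -3/5 66/35]
step 1: x' = [14799/33194, -92343/33194], P' = [9522/16597 -8706/16597; -8706/16597 26910/16597]
step 2: x' = [-2157429/7363853, -11318037/7363853], P' = [4180902/7363853 -3788910/7363853; -3788910/7363853 11811138/7363853]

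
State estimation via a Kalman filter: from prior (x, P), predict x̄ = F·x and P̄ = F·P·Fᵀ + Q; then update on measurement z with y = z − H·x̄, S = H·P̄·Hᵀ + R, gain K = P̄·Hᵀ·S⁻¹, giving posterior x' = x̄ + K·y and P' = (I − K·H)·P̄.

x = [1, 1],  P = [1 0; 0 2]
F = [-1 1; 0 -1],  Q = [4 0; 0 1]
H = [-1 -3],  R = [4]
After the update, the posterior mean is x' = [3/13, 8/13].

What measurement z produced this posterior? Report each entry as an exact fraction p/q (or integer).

x̄ = F·x = [0, -1]
P̄ = F·P·Fᵀ + Q = [7 -2; -2 3]
S = H·P̄·Hᵀ + R = [26]
K = P̄·Hᵀ·S⁻¹ = [-1/26; -7/26]
x' − x̄ = [3/13, 21/13] = K·y
y = (KᵀK)⁻¹·Kᵀ·(x' − x̄) = [-6]
z = y + H·x̄ = [-6] + [3] = [-3]

z = [-3]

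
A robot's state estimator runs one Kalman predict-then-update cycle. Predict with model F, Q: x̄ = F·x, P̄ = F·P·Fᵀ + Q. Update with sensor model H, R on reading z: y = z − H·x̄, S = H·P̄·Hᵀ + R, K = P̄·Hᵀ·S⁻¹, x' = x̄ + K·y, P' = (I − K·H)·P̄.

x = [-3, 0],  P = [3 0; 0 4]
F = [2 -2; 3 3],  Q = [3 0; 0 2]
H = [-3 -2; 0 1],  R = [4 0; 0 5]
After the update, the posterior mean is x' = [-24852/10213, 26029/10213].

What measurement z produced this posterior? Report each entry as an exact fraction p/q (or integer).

x̄ = F·x = [-6, -9]
P̄ = F·P·Fᵀ + Q = [31 -6; -6 65]
S = H·P̄·Hᵀ + R = [471 -112; -112 70]
K = P̄·Hᵀ·S⁻¹ = [-453/1459 -5949/10213; -40/1459 18071/20426]
x' − x̄ = [36426/10213, 117946/10213] = K·y
y = (KᵀK)⁻¹·Kᵀ·(x' − x̄) = [-34, 12]
z = y + H·x̄ = [-34, 12] + [36, -9] = [2, 3]

z = [2, 3]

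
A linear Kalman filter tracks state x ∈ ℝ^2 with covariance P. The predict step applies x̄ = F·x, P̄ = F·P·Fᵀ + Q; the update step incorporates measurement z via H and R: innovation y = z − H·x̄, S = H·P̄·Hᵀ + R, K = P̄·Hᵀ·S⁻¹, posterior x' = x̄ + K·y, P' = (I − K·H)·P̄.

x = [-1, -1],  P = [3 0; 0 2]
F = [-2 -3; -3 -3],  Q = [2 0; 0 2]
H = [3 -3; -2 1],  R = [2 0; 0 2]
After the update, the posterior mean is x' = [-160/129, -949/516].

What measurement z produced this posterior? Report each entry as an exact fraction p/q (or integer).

x̄ = F·x = [5, 6]
P̄ = F·P·Fᵀ + Q = [32 36; 36 47]
S = H·P̄·Hᵀ + R = [65 -9; -9 33]
K = P̄·Hᵀ·S⁻¹ = [-27/86 -241/258; -219/344 -961/1032]
x' − x̄ = [-805/129, -4045/516] = K·y
y = (KᵀK)⁻¹·Kᵀ·(x' − x̄) = [5, 5]
z = y + H·x̄ = [5, 5] + [-3, -4] = [2, 1]

z = [2, 1]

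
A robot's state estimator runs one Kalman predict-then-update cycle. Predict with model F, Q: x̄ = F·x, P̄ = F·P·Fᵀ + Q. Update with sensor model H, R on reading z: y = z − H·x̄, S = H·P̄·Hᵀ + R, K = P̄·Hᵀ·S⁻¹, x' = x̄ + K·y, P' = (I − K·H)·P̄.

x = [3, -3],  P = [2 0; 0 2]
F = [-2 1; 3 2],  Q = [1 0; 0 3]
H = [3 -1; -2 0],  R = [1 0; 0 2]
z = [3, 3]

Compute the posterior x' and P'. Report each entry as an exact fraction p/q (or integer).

x' = [-1038/709, -5097/709]
P' = [266/709 757/709; 757/709 2834/709]

x̄ = F·x = [-9, 3]
P̄ = F·P·Fᵀ + Q = [11 -8; -8 29]
y = z − H·x̄ = [33, -15]
S = H·P̄·Hᵀ + R = [177 -82; -82 46]
K = P̄·Hᵀ·S⁻¹ = [41/709 -266/709; -563/709 -757/709]
x' = x̄ + K·y = [-1038/709, -5097/709]
P' = (I − K·H)·P̄ = [266/709 757/709; 757/709 2834/709]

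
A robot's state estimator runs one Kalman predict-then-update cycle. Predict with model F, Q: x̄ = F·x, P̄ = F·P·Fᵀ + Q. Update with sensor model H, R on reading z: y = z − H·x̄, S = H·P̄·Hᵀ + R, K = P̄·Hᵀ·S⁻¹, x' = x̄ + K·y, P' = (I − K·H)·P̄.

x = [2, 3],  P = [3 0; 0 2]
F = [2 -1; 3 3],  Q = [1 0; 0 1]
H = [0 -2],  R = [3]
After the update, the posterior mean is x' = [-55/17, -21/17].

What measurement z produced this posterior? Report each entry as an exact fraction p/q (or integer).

z = [3]

x̄ = F·x = [1, 15]
P̄ = F·P·Fᵀ + Q = [15 12; 12 46]
S = H·P̄·Hᵀ + R = [187]
K = P̄·Hᵀ·S⁻¹ = [-24/187; -92/187]
x' − x̄ = [-72/17, -276/17] = K·y
y = (KᵀK)⁻¹·Kᵀ·(x' − x̄) = [33]
z = y + H·x̄ = [33] + [-30] = [3]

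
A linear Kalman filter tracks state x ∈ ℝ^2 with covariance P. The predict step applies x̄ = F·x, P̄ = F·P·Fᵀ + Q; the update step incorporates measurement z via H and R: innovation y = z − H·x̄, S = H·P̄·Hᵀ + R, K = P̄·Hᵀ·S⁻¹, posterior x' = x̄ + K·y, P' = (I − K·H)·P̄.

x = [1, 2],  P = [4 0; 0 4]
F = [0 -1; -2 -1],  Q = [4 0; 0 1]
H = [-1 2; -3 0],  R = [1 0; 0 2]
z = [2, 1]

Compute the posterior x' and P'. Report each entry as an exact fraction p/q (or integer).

x̄ = F·x = [-2, -4]
P̄ = F·P·Fᵀ + Q = [8 4; 4 21]
y = z − H·x̄ = [8, -5]
S = H·P̄·Hᵀ + R = [77 0; 0 74]
K = P̄·Hᵀ·S⁻¹ = [0 -12/37; 38/77 -6/37]
x' = x̄ + K·y = [-14/37, 2162/2849]
P' = (I − K·H)·P̄ = [8/37 4/37; 4/37 857/2849]

x' = [-14/37, 2162/2849]
P' = [8/37 4/37; 4/37 857/2849]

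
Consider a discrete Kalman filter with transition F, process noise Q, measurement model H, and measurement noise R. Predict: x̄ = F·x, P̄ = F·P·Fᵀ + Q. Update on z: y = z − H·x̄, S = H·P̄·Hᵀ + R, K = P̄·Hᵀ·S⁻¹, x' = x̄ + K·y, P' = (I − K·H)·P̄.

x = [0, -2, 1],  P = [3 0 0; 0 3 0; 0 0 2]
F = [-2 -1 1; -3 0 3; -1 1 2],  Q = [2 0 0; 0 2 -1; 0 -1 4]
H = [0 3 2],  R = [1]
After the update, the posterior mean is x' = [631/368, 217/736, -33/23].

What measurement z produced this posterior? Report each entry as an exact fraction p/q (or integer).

z = [-2]

x̄ = F·x = [3, 3, 0]
P̄ = F·P·Fᵀ + Q = [19 24 7; 24 47 20; 7 20 18]
S = H·P̄·Hᵀ + R = [736]
K = P̄·Hᵀ·S⁻¹ = [43/368; 181/736; 3/23]
x' − x̄ = [-473/368, -1991/736, -33/23] = K·y
y = (KᵀK)⁻¹·Kᵀ·(x' − x̄) = [-11]
z = y + H·x̄ = [-11] + [9] = [-2]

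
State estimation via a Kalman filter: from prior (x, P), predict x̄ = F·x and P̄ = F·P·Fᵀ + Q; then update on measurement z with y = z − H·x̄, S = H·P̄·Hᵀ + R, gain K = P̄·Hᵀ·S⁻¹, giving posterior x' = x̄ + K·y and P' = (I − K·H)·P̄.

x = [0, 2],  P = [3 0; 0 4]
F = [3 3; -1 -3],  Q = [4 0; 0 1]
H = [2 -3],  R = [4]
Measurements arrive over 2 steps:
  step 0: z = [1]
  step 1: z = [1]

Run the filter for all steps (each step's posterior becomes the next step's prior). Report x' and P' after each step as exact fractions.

step 0: x' = [-769/1172, -471/586], P' = [6163/1172 1875/586; 1875/586 695/293]
step 1: x' = [1315594/2171191, 16633/197381], P' = [4766243/2171191 219666/197381; 219666/197381 187848/197381]

step 0: x̄ = F·x = [6, -6]
step 0: P̄ = F·P·Fᵀ + Q = [67 -45; -45 40]
step 0: y = z − H·x̄ = [-29]
step 0: S = H·P̄·Hᵀ + R = [1172]
step 0: K = P̄·Hᵀ·S⁻¹ = [269/1172; -105/586]
step 0: x' = x̄ + K·y = [-769/1172, -471/586]
step 0: P' = (I − K·H)·P̄ = [6163/1172 1875/586; 1875/586 695/293]
step 1: x̄ = F·x = [-5133/1172, 3595/1172]
step 1: P̄ = F·P·Fᵀ + Q = [152675/1172 -88509/1172; -88509/1172 54855/1172]
step 1: y = z − H·x̄ = [22223/1172]
step 1: S = H·P̄·Hᵀ + R = [2171191/1172]
step 1: K = P̄·Hᵀ·S⁻¹ = [570877/2171191; -31053/197381]
step 1: x' = x̄ + K·y = [1315594/2171191, 16633/197381]
step 1: P' = (I − K·H)·P̄ = [4766243/2171191 219666/197381; 219666/197381 187848/197381]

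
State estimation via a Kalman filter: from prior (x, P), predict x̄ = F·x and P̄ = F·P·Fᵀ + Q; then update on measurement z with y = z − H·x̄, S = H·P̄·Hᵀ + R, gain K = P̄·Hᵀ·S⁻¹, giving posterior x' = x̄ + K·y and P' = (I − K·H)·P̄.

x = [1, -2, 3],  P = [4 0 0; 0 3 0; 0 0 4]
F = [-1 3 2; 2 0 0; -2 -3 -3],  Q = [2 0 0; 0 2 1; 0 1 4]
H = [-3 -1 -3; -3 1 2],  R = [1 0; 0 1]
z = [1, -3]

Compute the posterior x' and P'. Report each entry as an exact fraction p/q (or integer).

x' = [150286/365679, -87688/121893, -190885/365679]
P' = [32996/365679 63229/121893 -81542/365679; 63229/121893 334550/40631 -405295/121893; -81542/365679 -405295/121893 520157/365679]

x̄ = F·x = [-1, 2, -5]
P̄ = F·P·Fᵀ + Q = [49 -8 -43; -8 18 -15; -43 -15 83]
y = z − H·x̄ = [-15, 2]
S = H·P̄·Hᵀ + R = [295 -129; -129 1296]
K = P̄·Hᵀ·S⁻¹ = [-14683/121893 -72385/365679; 7516/40631 3373/121893; -33320/121893 69055/365679]
x' = x̄ + K·y = [150286/365679, -87688/121893, -190885/365679]
P' = (I − K·H)·P̄ = [32996/365679 63229/121893 -81542/365679; 63229/121893 334550/40631 -405295/121893; -81542/365679 -405295/121893 520157/365679]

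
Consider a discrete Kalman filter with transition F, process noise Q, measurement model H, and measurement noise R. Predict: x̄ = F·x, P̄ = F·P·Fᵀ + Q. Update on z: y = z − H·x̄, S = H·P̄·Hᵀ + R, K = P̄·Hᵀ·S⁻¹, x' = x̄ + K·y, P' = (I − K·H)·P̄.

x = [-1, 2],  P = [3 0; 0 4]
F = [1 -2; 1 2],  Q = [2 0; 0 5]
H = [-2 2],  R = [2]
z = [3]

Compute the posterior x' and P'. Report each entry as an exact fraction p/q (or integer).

x̄ = F·x = [-5, 3]
P̄ = F·P·Fᵀ + Q = [21 -13; -13 24]
y = z − H·x̄ = [-13]
S = H·P̄·Hᵀ + R = [286]
K = P̄·Hᵀ·S⁻¹ = [-34/143; 37/143]
x' = x̄ + K·y = [-21/11, -4/11]
P' = (I − K·H)·P̄ = [691/143 657/143; 657/143 694/143]

x' = [-21/11, -4/11]
P' = [691/143 657/143; 657/143 694/143]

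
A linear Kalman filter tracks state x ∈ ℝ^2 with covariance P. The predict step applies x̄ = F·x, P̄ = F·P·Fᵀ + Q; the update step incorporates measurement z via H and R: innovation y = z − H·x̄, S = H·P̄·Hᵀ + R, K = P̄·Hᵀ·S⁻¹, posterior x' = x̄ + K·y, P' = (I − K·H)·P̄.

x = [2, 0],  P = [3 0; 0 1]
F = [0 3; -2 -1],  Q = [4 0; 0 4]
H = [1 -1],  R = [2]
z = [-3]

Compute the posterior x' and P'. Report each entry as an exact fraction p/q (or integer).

x' = [-56/19, -6/19]
P' = [119/19 103/19; 103/19 123/19]

x̄ = F·x = [0, -4]
P̄ = F·P·Fᵀ + Q = [13 -3; -3 17]
y = z − H·x̄ = [-7]
S = H·P̄·Hᵀ + R = [38]
K = P̄·Hᵀ·S⁻¹ = [8/19; -10/19]
x' = x̄ + K·y = [-56/19, -6/19]
P' = (I − K·H)·P̄ = [119/19 103/19; 103/19 123/19]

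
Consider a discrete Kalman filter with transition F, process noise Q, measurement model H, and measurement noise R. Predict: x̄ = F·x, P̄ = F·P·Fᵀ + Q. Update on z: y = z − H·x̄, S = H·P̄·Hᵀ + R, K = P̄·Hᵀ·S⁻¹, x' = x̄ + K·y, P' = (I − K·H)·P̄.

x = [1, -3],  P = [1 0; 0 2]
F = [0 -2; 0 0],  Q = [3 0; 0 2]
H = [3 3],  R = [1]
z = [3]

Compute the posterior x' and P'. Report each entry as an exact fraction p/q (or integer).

x' = [213/118, -45/59]
P' = [209/118 -99/59; -99/59 100/59]

x̄ = F·x = [6, 0]
P̄ = F·P·Fᵀ + Q = [11 0; 0 2]
y = z − H·x̄ = [-15]
S = H·P̄·Hᵀ + R = [118]
K = P̄·Hᵀ·S⁻¹ = [33/118; 3/59]
x' = x̄ + K·y = [213/118, -45/59]
P' = (I − K·H)·P̄ = [209/118 -99/59; -99/59 100/59]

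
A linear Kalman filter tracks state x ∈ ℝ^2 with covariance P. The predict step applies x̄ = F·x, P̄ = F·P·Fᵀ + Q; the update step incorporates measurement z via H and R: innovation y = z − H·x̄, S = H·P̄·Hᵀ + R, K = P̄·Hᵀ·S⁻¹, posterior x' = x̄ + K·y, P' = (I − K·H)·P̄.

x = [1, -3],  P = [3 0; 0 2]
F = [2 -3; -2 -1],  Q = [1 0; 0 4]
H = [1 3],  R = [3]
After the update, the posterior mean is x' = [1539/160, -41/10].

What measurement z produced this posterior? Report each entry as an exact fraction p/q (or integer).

z = [-3]

x̄ = F·x = [11, 1]
P̄ = F·P·Fᵀ + Q = [31 -6; -6 18]
S = H·P̄·Hᵀ + R = [160]
K = P̄·Hᵀ·S⁻¹ = [13/160; 3/10]
x' − x̄ = [-221/160, -51/10] = K·y
y = (KᵀK)⁻¹·Kᵀ·(x' − x̄) = [-17]
z = y + H·x̄ = [-17] + [14] = [-3]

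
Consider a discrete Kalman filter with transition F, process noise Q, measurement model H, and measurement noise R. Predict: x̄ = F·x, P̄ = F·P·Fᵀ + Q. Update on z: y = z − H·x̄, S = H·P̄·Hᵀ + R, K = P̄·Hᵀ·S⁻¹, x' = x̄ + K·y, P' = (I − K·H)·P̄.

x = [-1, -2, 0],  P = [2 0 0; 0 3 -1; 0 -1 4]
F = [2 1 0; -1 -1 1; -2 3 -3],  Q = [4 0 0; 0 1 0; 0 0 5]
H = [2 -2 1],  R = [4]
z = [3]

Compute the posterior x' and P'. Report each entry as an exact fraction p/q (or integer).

x' = [-11/9, -1/2, 38/9]
P' = [1585/189 1/3 -2944/189; 1/3 3/2 5/3; -2944/189 5/3 6814/189]

x̄ = F·x = [-4, 3, -4]
P̄ = F·P·Fᵀ + Q = [15 -8 4; -8 12 -23; 4 -23 94]
y = z − H·x̄ = [21]
S = H·P̄·Hᵀ + R = [378]
K = P̄·Hᵀ·S⁻¹ = [25/189; -1/6; 74/189]
x' = x̄ + K·y = [-11/9, -1/2, 38/9]
P' = (I − K·H)·P̄ = [1585/189 1/3 -2944/189; 1/3 3/2 5/3; -2944/189 5/3 6814/189]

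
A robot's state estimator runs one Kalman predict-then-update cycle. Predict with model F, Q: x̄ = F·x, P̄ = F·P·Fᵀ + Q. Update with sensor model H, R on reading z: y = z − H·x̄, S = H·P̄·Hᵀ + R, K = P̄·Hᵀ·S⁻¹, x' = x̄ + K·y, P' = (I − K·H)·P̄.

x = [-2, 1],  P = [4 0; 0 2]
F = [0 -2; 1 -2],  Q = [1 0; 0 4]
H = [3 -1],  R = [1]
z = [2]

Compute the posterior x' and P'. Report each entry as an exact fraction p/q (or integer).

x̄ = F·x = [-2, -4]
P̄ = F·P·Fᵀ + Q = [9 8; 8 16]
y = z − H·x̄ = [4]
S = H·P̄·Hᵀ + R = [50]
K = P̄·Hᵀ·S⁻¹ = [19/50; 4/25]
x' = x̄ + K·y = [-12/25, -84/25]
P' = (I − K·H)·P̄ = [89/50 124/25; 124/25 368/25]

x' = [-12/25, -84/25]
P' = [89/50 124/25; 124/25 368/25]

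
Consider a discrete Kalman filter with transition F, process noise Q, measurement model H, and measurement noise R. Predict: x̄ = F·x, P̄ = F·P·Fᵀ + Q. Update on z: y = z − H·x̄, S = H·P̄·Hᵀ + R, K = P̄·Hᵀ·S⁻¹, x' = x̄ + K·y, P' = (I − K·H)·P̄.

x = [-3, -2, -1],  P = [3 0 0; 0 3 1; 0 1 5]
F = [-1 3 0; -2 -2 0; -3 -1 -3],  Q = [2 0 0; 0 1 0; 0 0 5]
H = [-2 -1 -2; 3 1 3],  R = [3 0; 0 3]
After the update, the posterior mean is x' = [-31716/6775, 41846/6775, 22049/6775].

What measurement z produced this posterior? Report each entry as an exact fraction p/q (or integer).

x̄ = F·x = [-3, 10, 14]
P̄ = F·P·Fᵀ + Q = [32 -12 -9; -12 25 30; -9 30 86]
S = H·P̄·Hᵀ + R = [500 -715; -715 1036]
K = P̄·Hᵀ·S⁻¹ = [5531/6775 838/1355; -6711/6775 -823/1355; -4009/6775 -212/1355]
x' − x̄ = [-11391/6775, -25904/6775, -72801/6775] = K·y
y = (KᵀK)⁻¹·Kᵀ·(x' − x̄) = [29, -41]
z = y + H·x̄ = [29, -41] + [-32, 43] = [-3, 2]

z = [-3, 2]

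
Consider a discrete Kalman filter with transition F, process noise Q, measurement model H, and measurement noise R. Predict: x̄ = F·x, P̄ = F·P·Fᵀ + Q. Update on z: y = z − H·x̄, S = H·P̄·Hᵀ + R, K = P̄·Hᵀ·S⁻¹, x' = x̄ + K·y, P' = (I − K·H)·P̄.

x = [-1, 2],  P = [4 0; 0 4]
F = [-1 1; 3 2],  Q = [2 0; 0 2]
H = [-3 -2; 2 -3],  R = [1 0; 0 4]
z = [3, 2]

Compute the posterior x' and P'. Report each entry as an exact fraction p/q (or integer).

x' = [-15247/45083, -42670/45083]
P' = [6570/45083 -4724/45083; -4724/45083 10588/45083]

x̄ = F·x = [3, 1]
P̄ = F·P·Fᵀ + Q = [10 -4; -4 54]
y = z − H·x̄ = [14, -1]
S = H·P̄·Hᵀ + R = [259 244; 244 578]
K = P̄·Hᵀ·S⁻¹ = [-10262/45083 6828/45083; -7004/45083 -10303/45083]
x' = x̄ + K·y = [-15247/45083, -42670/45083]
P' = (I − K·H)·P̄ = [6570/45083 -4724/45083; -4724/45083 10588/45083]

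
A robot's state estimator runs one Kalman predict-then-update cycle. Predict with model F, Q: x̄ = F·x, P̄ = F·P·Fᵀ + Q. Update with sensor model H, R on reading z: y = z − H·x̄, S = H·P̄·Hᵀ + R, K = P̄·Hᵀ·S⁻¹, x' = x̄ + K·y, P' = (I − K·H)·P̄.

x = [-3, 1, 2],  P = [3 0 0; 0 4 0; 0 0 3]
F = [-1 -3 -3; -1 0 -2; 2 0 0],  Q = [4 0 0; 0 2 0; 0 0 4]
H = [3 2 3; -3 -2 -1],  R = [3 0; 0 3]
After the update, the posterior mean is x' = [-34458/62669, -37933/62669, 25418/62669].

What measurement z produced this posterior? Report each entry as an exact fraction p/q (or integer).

z = [-1, 3]

x̄ = F·x = [-6, -1, -6]
P̄ = F·P·Fᵀ + Q = [70 21 -6; 21 17 -6; -6 -6 16]
S = H·P̄·Hᵀ + R = [917 -878; -878 909]
K = P̄·Hᵀ·S⁻¹ = [-3282/62669 -20130/62669; -8087/62669 -14085/62669; 28654/62669 28642/62669]
x' − x̄ = [341556/62669, 24736/62669, 401432/62669] = K·y
y = (KᵀK)⁻¹·Kᵀ·(x' − x̄) = [37, -23]
z = y + H·x̄ = [37, -23] + [-38, 26] = [-1, 3]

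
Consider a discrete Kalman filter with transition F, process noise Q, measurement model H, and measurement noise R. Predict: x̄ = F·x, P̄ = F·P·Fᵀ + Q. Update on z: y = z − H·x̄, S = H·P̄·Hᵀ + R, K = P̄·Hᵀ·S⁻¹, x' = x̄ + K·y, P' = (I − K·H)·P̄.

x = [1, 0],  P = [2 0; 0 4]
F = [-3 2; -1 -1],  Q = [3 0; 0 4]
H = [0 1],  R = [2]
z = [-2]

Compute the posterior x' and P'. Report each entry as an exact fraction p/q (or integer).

x̄ = F·x = [-3, -1]
P̄ = F·P·Fᵀ + Q = [37 -2; -2 10]
y = z − H·x̄ = [-1]
S = H·P̄·Hᵀ + R = [12]
K = P̄·Hᵀ·S⁻¹ = [-1/6; 5/6]
x' = x̄ + K·y = [-17/6, -11/6]
P' = (I − K·H)·P̄ = [110/3 -1/3; -1/3 5/3]

x' = [-17/6, -11/6]
P' = [110/3 -1/3; -1/3 5/3]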